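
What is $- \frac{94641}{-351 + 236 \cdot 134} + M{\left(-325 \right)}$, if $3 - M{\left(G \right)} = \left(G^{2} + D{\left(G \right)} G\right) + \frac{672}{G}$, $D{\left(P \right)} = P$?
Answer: $- \frac{2147066157944}{10163725} \approx -2.1125 \cdot 10^{5}$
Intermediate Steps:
$M{\left(G \right)} = 3 - \frac{672}{G} - 2 G^{2}$ ($M{\left(G \right)} = 3 - \left(\left(G^{2} + G G\right) + \frac{672}{G}\right) = 3 - \left(\left(G^{2} + G^{2}\right) + \frac{672}{G}\right) = 3 - \left(2 G^{2} + \frac{672}{G}\right) = 3 - \frac{672}{G} - 2 G^{2}$)
$- \frac{94641}{-351 + 236 \cdot 134} + M{\left(-325 \right)} = - \frac{94641}{-351 + 236 \cdot 134} - \left(-3 + 211250 - \frac{672}{325}\right) = - \frac{94641}{-351 + 31624} - \frac{68654603}{325} = - \frac{94641}{31273} + \left(3 + \frac{672}{325} - 211250\right) = \left(-94641\right) \frac{1}{31273} - \frac{68654603}{325} = - \frac{94641}{31273} - \frac{68654603}{325} = - \frac{2147066157944}{10163725}$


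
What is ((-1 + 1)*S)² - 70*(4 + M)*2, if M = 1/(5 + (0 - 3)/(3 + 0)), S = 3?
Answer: -595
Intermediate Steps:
M = ¼ (M = 1/(5 - 3/3) = 1/(5 - 3*⅓) = 1/(5 - 1) = 1/4 = ¼ ≈ 0.25000)
((-1 + 1)*S)² - 70*(4 + M)*2 = ((-1 + 1)*3)² - 70*(4 + ¼)*2 = (0*3)² - 595*2/2 = 0² - 70*17/2 = 0 - 595 = -595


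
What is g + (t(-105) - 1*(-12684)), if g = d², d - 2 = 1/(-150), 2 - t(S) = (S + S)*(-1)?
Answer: 280799401/22500 ≈ 12480.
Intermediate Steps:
t(S) = 2 + 2*S (t(S) = 2 - (S + S)*(-1) = 2 - 2*S*(-1) = 2 - (-2)*S = 2 + 2*S)
d = 299/150 (d = 2 + 1/(-150) = 2 - 1/150 = 299/150 ≈ 1.9933)
g = 89401/22500 (g = (299/150)² = 89401/22500 ≈ 3.9734)
g + (t(-105) - 1*(-12684)) = 89401/22500 + ((2 + 2*(-105)) - 1*(-12684)) = 89401/22500 + ((2 - 210) + 12684) = 89401/22500 + (-208 + 12684) = 89401/22500 + 12476 = 280799401/22500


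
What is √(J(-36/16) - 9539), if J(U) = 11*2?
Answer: I*√9517 ≈ 97.555*I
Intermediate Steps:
J(U) = 22
√(J(-36/16) - 9539) = √(22 - 9539) = √(-9517) = I*√9517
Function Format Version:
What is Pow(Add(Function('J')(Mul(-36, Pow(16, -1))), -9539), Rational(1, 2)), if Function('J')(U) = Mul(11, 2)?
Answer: Mul(I, Pow(9517, Rational(1, 2))) ≈ Mul(97.555, I)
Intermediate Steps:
Function('J')(U) = 22
Pow(Add(Function('J')(Mul(-36, Pow(16, -1))), -9539), Rational(1, 2)) = Pow(Add(22, -9539), Rational(1, 2)) = Pow(-9517, Rational(1, 2)) = Mul(I, Pow(9517, Rational(1, 2)))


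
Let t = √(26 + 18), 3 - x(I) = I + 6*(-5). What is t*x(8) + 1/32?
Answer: 1/32 + 50*√11 ≈ 165.86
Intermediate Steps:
x(I) = 33 - I (x(I) = 3 - (I + 6*(-5)) = 3 - (I - 30) = 3 - (-30 + I) = 3 + (30 - I) = 33 - I)
t = 2*√11 (t = √44 = 2*√11 ≈ 6.6332)
t*x(8) + 1/32 = (2*√11)*(33 - 1*8) + 1/32 = (2*√11)*(33 - 8) + 1/32 = (2*√11)*25 + 1/32 = 50*√11 + 1/32 = 1/32 + 50*√11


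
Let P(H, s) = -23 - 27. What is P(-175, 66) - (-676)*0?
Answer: -50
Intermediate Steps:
P(H, s) = -50
P(-175, 66) - (-676)*0 = -50 - (-676)*0 = -50 - 1*0 = -50 + 0 = -50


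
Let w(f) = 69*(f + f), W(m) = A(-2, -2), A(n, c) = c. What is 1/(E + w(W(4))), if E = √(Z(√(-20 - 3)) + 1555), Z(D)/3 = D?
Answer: -1/(276 - √(1555 + 3*I*√23)) ≈ -0.0042271 - 3.2597e-6*I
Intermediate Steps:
Z(D) = 3*D
W(m) = -2
w(f) = 138*f (w(f) = 69*(2*f) = 138*f)
E = √(1555 + 3*I*√23) (E = √(3*√(-20 - 3) + 1555) = √(3*√(-23) + 1555) = √(3*(I*√23) + 1555) = √(3*I*√23 + 1555) = √(1555 + 3*I*√23) ≈ 39.434 + 0.1824*I)
1/(E + w(W(4))) = 1/(√(1555 + 3*I*√23) + 138*(-2)) = 1/(√(1555 + 3*I*√23) - 276) = 1/(-276 + √(1555 + 3*I*√23))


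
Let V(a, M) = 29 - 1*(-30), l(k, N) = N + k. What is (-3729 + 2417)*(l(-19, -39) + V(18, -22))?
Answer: -1312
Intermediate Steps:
V(a, M) = 59 (V(a, M) = 29 + 30 = 59)
(-3729 + 2417)*(l(-19, -39) + V(18, -22)) = (-3729 + 2417)*((-39 - 19) + 59) = -1312*(-58 + 59) = -1312*1 = -1312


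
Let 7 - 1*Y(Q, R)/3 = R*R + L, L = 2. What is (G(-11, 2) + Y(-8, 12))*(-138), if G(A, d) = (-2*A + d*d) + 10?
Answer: 52578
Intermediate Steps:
G(A, d) = 10 + d**2 - 2*A (G(A, d) = (-2*A + d**2) + 10 = (d**2 - 2*A) + 10 = 10 + d**2 - 2*A)
Y(Q, R) = 15 - 3*R**2 (Y(Q, R) = 21 - 3*(R*R + 2) = 21 - 3*(R**2 + 2) = 21 - 3*(2 + R**2) = 21 + (-6 - 3*R**2) = 15 - 3*R**2)
(G(-11, 2) + Y(-8, 12))*(-138) = ((10 + 2**2 - 2*(-11)) + (15 - 3*12**2))*(-138) = ((10 + 4 + 22) + (15 - 3*144))*(-138) = (36 + (15 - 432))*(-138) = (36 - 417)*(-138) = -381*(-138) = 52578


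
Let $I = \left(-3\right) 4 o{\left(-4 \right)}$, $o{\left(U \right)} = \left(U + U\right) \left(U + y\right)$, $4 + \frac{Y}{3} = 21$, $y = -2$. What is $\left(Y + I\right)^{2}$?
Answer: $275625$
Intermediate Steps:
$Y = 51$ ($Y = -12 + 3 \cdot 21 = -12 + 63 = 51$)
$o{\left(U \right)} = 2 U \left(-2 + U\right)$ ($o{\left(U \right)} = \left(U + U\right) \left(U - 2\right) = 2 U \left(-2 + U\right)$)
$I = -576$ ($I = \left(-3\right) 4 \cdot 2 \left(-4\right) \left(-2 - 4\right) = - 12 \cdot 2 \left(-4\right) \left(-6\right) = \left(-12\right) 48 = -576$)
$\left(Y + I\right)^{2} = \left(51 - 576\right)^{2} = \left(-525\right)^{2} = 275625$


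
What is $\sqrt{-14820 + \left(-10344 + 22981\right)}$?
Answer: $i \sqrt{2183} \approx 46.723 i$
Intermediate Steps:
$\sqrt{-14820 + \left(-10344 + 22981\right)} = \sqrt{-14820 + 12637} = \sqrt{-2183} = i \sqrt{2183}$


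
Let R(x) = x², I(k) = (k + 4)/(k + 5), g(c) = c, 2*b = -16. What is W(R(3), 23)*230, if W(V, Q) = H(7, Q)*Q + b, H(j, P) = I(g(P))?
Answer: 45655/14 ≈ 3261.1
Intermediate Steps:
b = -8 (b = (½)*(-16) = -8)
I(k) = (4 + k)/(5 + k)
H(j, P) = (4 + P)/(5 + P)
W(V, Q) = -8 + Q*(4 + Q)/(5 + Q) (W(V, Q) = ((4 + Q)/(5 + Q))*Q - 8 = Q*(4 + Q)/(5 + Q) - 8 = -8 + Q*(4 + Q)/(5 + Q))
W(R(3), 23)*230 = ((-40 + 23² - 4*23)/(5 + 23))*230 = ((-40 + 529 - 92)/28)*230 = ((1/28)*397)*230 = (397/28)*230 = 45655/14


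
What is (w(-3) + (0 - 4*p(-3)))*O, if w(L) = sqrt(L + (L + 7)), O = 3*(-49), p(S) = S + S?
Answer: -3675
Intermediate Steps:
p(S) = 2*S
O = -147
w(L) = sqrt(7 + 2*L) (w(L) = sqrt(L + (7 + L)) = sqrt(7 + 2*L))
(w(-3) + (0 - 4*p(-3)))*O = (sqrt(7 + 2*(-3)) + (0 - 8*(-3)))*(-147) = (sqrt(7 - 6) + (0 - 4*(-6)))*(-147) = (sqrt(1) + (0 + 24))*(-147) = (1 + 24)*(-147) = 25*(-147) = -3675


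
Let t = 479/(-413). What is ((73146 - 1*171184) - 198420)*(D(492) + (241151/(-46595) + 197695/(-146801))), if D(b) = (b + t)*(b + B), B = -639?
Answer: 8633367437989551253542/403571363105 ≈ 2.1392e+10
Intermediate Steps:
t = -479/413 (t = 479*(-1/413) = -479/413 ≈ -1.1598)
D(b) = (-639 + b)*(-479/413 + b) (D(b) = (b - 479/413)*(b - 639) = (-479/413 + b)*(-639 + b) = (-639 + b)*(-479/413 + b))
((73146 - 1*171184) - 198420)*(D(492) + (241151/(-46595) + 197695/(-146801))) = ((73146 - 1*171184) - 198420)*((306081/413 + 492² - 264386/413*492) + (241151/(-46595) + 197695/(-146801))) = ((73146 - 171184) - 198420)*((306081/413 + 242064 - 130077912/413) + (241151*(-1/46595) + 197695*(-1/146801))) = (-98038 - 198420)*(-4257057/59 + (-241151/46595 - 197695/146801)) = -296458*(-4257057/59 - 44612806476/6840192595) = -296458*(-29121721923474999/403571363105) = 8633367437989551253542/403571363105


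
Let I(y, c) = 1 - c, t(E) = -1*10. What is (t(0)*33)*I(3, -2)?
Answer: -990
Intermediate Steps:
t(E) = -10
(t(0)*33)*I(3, -2) = (-10*33)*(1 - 1*(-2)) = -330*(1 + 2) = -330*3 = -990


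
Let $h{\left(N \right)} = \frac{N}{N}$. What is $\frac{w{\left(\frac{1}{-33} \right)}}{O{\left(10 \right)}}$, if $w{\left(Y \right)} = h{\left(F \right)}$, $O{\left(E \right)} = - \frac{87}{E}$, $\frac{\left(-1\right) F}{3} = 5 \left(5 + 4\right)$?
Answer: $- \frac{10}{87} \approx -0.11494$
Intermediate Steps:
$F = -135$ ($F = - 3 \cdot 5 \left(5 + 4\right) = - 3 \cdot 5 \cdot 9 = \left(-3\right) 45 = -135$)
$h{\left(N \right)} = 1$
$w{\left(Y \right)} = 1$
$\frac{w{\left(\frac{1}{-33} \right)}}{O{\left(10 \right)}} = 1 \frac{1}{\left(-87\right) \frac{1}{10}} = 1 \frac{1}{- \frac{87}{10}} = 1 \left(- \frac{10}{87}\right) = - \frac{10}{87}$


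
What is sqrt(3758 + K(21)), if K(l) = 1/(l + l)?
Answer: sqrt(6629154)/42 ≈ 61.303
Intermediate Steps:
K(l) = 1/(2*l)
sqrt(3758 + K(21)) = sqrt(3758 + (1/2)/21) = sqrt(3758 + (1/2)*(1/21)) = sqrt(3758 + 1/42) = sqrt(157837/42) = sqrt(6629154)/42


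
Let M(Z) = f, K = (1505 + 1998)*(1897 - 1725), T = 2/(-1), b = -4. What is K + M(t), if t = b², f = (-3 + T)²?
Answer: 602541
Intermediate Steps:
T = -2 (T = 2*(-1) = -2)
f = 25 (f = (-3 - 2)² = (-5)² = 25)
K = 602516 (K = 3503*172 = 602516)
t = 16 (t = (-4)² = 16)
M(Z) = 25
K + M(t) = 602516 + 25 = 602541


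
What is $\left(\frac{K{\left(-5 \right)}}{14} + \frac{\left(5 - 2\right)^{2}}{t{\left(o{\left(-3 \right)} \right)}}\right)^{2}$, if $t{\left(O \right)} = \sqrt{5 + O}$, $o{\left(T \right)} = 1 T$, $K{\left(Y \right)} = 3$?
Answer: $\frac{7947}{196} + \frac{27 \sqrt{2}}{14} \approx 43.273$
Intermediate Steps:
$o{\left(T \right)} = T$
$\left(\frac{K{\left(-5 \right)}}{14} + \frac{\left(5 - 2\right)^{2}}{t{\left(o{\left(-3 \right)} \right)}}\right)^{2} = \left(\frac{3}{14} + \frac{\left(5 - 2\right)^{2}}{\sqrt{5 - 3}}\right)^{2} = \left(3 \cdot \frac{1}{14} + \frac{3^{2}}{\sqrt{2}}\right)^{2} = \left(\frac{3}{14} + 9 \frac{\sqrt{2}}{2}\right)^{2} = \left(\frac{3}{14} + \frac{9 \sqrt{2}}{2}\right)^{2}$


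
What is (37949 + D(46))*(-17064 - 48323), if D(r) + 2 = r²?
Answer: -2619599381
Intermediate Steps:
D(r) = -2 + r²
(37949 + D(46))*(-17064 - 48323) = (37949 + (-2 + 46²))*(-17064 - 48323) = (37949 + (-2 + 2116))*(-65387) = (37949 + 2114)*(-65387) = 40063*(-65387) = -2619599381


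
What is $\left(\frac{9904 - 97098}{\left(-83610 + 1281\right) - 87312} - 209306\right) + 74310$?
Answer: $- \frac{22900769242}{169641} \approx -1.35 \cdot 10^{5}$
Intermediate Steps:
$\left(\frac{9904 - 97098}{\left(-83610 + 1281\right) - 87312} - 209306\right) + 74310 = \left(- \frac{87194}{-82329 - 87312} - 209306\right) + 74310 = \left(- \frac{87194}{-169641} - 209306\right) + 74310 = \left(\left(-87194\right) \left(- \frac{1}{169641}\right) - 209306\right) + 74310 = \left(\frac{87194}{169641} - 209306\right) + 74310 = - \frac{35506791952}{169641} + 74310 = - \frac{22900769242}{169641}$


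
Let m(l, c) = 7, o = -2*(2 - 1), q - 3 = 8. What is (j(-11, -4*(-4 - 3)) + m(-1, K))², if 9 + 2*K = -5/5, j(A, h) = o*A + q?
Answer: 1600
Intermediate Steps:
q = 11 (q = 3 + 8 = 11)
o = -2 (o = -2*1 = -2)
j(A, h) = 11 - 2*A (j(A, h) = -2*A + 11 = 11 - 2*A)
K = -5 (K = -9/2 + (-5/5)/2 = -9/2 + (-5*⅕)/2 = -9/2 + (½)*(-1) = -9/2 - ½ = -5)
(j(-11, -4*(-4 - 3)) + m(-1, K))² = ((11 - 2*(-11)) + 7)² = ((11 + 22) + 7)² = (33 + 7)² = 40² = 1600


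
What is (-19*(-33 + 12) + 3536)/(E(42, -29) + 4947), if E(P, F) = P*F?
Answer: 3935/3729 ≈ 1.0552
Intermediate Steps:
E(P, F) = F*P
(-19*(-33 + 12) + 3536)/(E(42, -29) + 4947) = (-19*(-33 + 12) + 3536)/(-29*42 + 4947) = (-19*(-21) + 3536)/(-1218 + 4947) = (399 + 3536)/3729 = 3935*(1/3729) = 3935/3729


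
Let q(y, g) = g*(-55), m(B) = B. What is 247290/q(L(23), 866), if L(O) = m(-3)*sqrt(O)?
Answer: -24729/4763 ≈ -5.1919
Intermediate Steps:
L(O) = -3*sqrt(O)
q(y, g) = -55*g
247290/q(L(23), 866) = 247290/((-55*866)) = 247290/(-47630) = 247290*(-1/47630) = -24729/4763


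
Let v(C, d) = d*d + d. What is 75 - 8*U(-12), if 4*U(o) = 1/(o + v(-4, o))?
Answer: 4499/60 ≈ 74.983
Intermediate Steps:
v(C, d) = d + d**2 (v(C, d) = d**2 + d = d + d**2)
U(o) = 1/(4*(o + o*(1 + o)))
75 - 8*U(-12) = 75 - 2/((-12)*(2 - 12)) = 75 - 2*(-1)/(12*(-10)) = 75 - 2*(-1)*(-1)/(12*10) = 75 - 8*1/480 = 75 - 1/60 = 4499/60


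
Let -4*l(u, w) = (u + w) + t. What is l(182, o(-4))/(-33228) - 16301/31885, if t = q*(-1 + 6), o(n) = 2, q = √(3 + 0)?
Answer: -270091459/529737390 + 5*√3/132912 ≈ -0.50979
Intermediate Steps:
q = √3 ≈ 1.7320
t = 5*√3 (t = √3*(-1 + 6) = √3*5 = 5*√3 ≈ 8.6602)
l(u, w) = -5*√3/4 - u/4 - w/4 (l(u, w) = -((u + w) + 5*√3)/4 = -(u + w + 5*√3)/4 = -5*√3/4 - u/4 - w/4)
l(182, o(-4))/(-33228) - 16301/31885 = (-5*√3/4 - ¼*182 - ¼*2)/(-33228) - 16301/31885 = (-5*√3/4 - 91/2 - ½)*(-1/33228) - 16301*1/31885 = (-46 - 5*√3/4)*(-1/33228) - 16301/31885 = (23/16614 + 5*√3/132912) - 16301/31885 = -270091459/529737390 + 5*√3/132912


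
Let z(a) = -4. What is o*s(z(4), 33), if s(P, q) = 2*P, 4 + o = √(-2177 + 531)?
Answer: 32 - 8*I*√1646 ≈ 32.0 - 324.57*I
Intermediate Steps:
o = -4 + I*√1646 (o = -4 + √(-2177 + 531) = -4 + √(-1646) = -4 + I*√1646 ≈ -4.0 + 40.571*I)
o*s(z(4), 33) = (-4 + I*√1646)*(2*(-4)) = (-4 + I*√1646)*(-8) = 32 - 8*I*√1646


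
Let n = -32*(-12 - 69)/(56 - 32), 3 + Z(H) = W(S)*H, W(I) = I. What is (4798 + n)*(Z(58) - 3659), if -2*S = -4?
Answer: -17396676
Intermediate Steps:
S = 2 (S = -½*(-4) = 2)
Z(H) = -3 + 2*H
n = 108 (n = -(-2592)/24 = -32*(-27/8) = 108)
(4798 + n)*(Z(58) - 3659) = (4798 + 108)*((-3 + 2*58) - 3659) = 4906*((-3 + 116) - 3659) = 4906*(113 - 3659) = 4906*(-3546) = -17396676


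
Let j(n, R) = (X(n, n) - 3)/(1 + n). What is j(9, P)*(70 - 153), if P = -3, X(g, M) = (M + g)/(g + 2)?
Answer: 249/22 ≈ 11.318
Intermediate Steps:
X(g, M) = (M + g)/(2 + g)
j(n, R) = (-3 + 2*n/(2 + n))/(1 + n) (j(n, R) = ((n + n)/(2 + n) - 3)/(1 + n) = ((2*n)/(2 + n) - 3)/(1 + n) = (2*n/(2 + n) - 3)/(1 + n) = (-3 + 2*n/(2 + n))/(1 + n))
j(9, P)*(70 - 153) = ((-6 - 1*9)/((1 + 9)*(2 + 9)))*(70 - 153) = ((-6 - 9)/(10*11))*(-83) = ((⅒)*(1/11)*(-15))*(-83) = -3/22*(-83) = 249/22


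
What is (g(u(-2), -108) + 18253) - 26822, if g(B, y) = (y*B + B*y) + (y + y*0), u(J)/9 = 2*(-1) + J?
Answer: -901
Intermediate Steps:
u(J) = -18 + 9*J (u(J) = 9*(2*(-1) + J) = 9*(-2 + J) = -18 + 9*J)
g(B, y) = y + 2*B*y (g(B, y) = (B*y + B*y) + (y + 0) = 2*B*y + y = y + 2*B*y)
(g(u(-2), -108) + 18253) - 26822 = (-108*(1 + 2*(-18 + 9*(-2))) + 18253) - 26822 = (-108*(1 + 2*(-18 - 18)) + 18253) - 26822 = (-108*(1 + 2*(-36)) + 18253) - 26822 = (-108*(1 - 72) + 18253) - 26822 = (-108*(-71) + 18253) - 26822 = (7668 + 18253) - 26822 = 25921 - 26822 = -901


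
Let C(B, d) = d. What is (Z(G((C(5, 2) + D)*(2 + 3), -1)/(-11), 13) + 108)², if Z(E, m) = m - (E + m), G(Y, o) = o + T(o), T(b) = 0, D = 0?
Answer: 1408969/121 ≈ 11644.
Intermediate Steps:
G(Y, o) = o (G(Y, o) = o + 0 = o)
Z(E, m) = -E (Z(E, m) = m + (-E - m) = -E)
(Z(G((C(5, 2) + D)*(2 + 3), -1)/(-11), 13) + 108)² = (-(-1)/(-11) + 108)² = (-(-1)*(-1)/11 + 108)² = (-1*1/11 + 108)² = (-1/11 + 108)² = (1187/11)² = 1408969/121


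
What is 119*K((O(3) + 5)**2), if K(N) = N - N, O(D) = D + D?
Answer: 0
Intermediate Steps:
O(D) = 2*D
K(N) = 0
119*K((O(3) + 5)**2) = 119*0 = 0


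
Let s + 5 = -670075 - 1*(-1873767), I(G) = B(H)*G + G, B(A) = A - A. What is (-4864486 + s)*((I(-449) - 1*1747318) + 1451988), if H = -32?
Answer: 1082787467421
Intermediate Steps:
B(A) = 0
I(G) = G (I(G) = 0*G + G = 0 + G = G)
s = 1203687 (s = -5 + (-670075 - 1*(-1873767)) = -5 + (-670075 + 1873767) = -5 + 1203692 = 1203687)
(-4864486 + s)*((I(-449) - 1*1747318) + 1451988) = (-4864486 + 1203687)*((-449 - 1*1747318) + 1451988) = -3660799*((-449 - 1747318) + 1451988) = -3660799*(-1747767 + 1451988) = -3660799*(-295779) = 1082787467421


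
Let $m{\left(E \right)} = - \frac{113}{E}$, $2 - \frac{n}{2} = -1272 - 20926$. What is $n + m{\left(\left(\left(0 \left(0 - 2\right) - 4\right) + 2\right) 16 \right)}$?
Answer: $\frac{1420913}{32} \approx 44404.0$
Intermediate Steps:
$n = 44400$ ($n = 4 - 2 \left(-1272 - 20926\right) = 4 - -44396 = 4 + 44396 = 44400$)
$n + m{\left(\left(\left(0 \left(0 - 2\right) - 4\right) + 2\right) 16 \right)} = 44400 - \frac{113}{\left(\left(0 \left(0 - 2\right) - 4\right) + 2\right) 16} = 44400 - \frac{113}{\left(\left(0 \left(-2\right) - 4\right) + 2\right) 16} = 44400 - \frac{113}{\left(\left(0 - 4\right) + 2\right) 16} = 44400 - \frac{113}{\left(-4 + 2\right) 16} = 44400 - \frac{113}{\left(-2\right) 16} = 44400 - \frac{113}{-32} = 44400 - - \frac{113}{32} = 44400 + \frac{113}{32} = \frac{1420913}{32}$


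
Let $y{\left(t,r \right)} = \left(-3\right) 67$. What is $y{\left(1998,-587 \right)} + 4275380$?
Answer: $4275179$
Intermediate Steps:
$y{\left(t,r \right)} = -201$
$y{\left(1998,-587 \right)} + 4275380 = -201 + 4275380 = 4275179$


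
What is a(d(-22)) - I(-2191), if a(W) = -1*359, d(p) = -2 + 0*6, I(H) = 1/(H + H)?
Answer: -1573137/4382 ≈ -359.00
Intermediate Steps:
I(H) = 1/(2*H)
d(p) = -2 (d(p) = -2 + 0 = -2)
a(W) = -359
a(d(-22)) - I(-2191) = -359 - 1/(2*(-2191)) = -359 - (-1)/(2*2191) = -359 - 1*(-1/4382) = -359 + 1/4382 = -1573137/4382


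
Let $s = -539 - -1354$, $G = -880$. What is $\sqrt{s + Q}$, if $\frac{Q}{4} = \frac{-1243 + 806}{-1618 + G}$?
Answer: $\frac{3 \sqrt{141388049}}{1249} \approx 28.56$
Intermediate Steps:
$Q = \frac{874}{1249}$ ($Q = 4 \frac{-1243 + 806}{-1618 - 880} = 4 \left(- \frac{437}{-2498}\right) = 4 \left(\left(-437\right) \left(- \frac{1}{2498}\right)\right) = 4 \cdot \frac{437}{2498} = \frac{874}{1249} \approx 0.69976$)
$s = 815$ ($s = -539 + 1354 = 815$)
$\sqrt{s + Q} = \sqrt{815 + \frac{874}{1249}} = \sqrt{\frac{1018809}{1249}} = \frac{3 \sqrt{141388049}}{1249}$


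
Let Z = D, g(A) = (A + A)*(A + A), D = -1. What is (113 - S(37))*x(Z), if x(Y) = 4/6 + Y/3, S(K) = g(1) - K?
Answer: 146/3 ≈ 48.667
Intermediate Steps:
g(A) = 4*A**2 (g(A) = (2*A)*(2*A) = 4*A**2)
S(K) = 4 - K (S(K) = 4*1**2 - K = 4*1 - K = 4 - K)
Z = -1
x(Y) = 2/3 + Y/3 (x(Y) = 4*(1/6) + Y*(1/3) = 2/3 + Y/3)
(113 - S(37))*x(Z) = (113 - (4 - 1*37))*(2/3 + (1/3)*(-1)) = (113 - (4 - 37))*(2/3 - 1/3) = (113 - 1*(-33))*(1/3) = (113 + 33)*(1/3) = 146*(1/3) = 146/3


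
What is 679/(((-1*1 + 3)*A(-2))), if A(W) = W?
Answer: -679/4 ≈ -169.75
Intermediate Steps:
679/(((-1*1 + 3)*A(-2))) = 679/(((-1*1 + 3)*(-2))) = 679/(((-1 + 3)*(-2))) = 679/((2*(-2))) = 679/(-4) = 679*(-¼) = -679/4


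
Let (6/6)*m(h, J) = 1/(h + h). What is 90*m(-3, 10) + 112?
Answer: 97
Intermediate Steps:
m(h, J) = 1/(2*h) (m(h, J) = 1/(h + h) = 1/(2*h))
90*m(-3, 10) + 112 = 90*((1/2)/(-3)) + 112 = 90*((1/2)*(-1/3)) + 112 = 90*(-1/6) + 112 = -15 + 112 = 97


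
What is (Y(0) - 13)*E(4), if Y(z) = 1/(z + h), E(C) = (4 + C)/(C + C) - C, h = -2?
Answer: 81/2 ≈ 40.500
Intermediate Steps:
E(C) = -C + (4 + C)/(2*C) (E(C) = (4 + C)/((2*C)) - C = (4 + C)*(1/(2*C)) - C = (4 + C)/(2*C) - C = -C + (4 + C)/(2*C))
Y(z) = 1/(-2 + z) (Y(z) = 1/(z - 2) = 1/(-2 + z))
(Y(0) - 13)*E(4) = (1/(-2 + 0) - 13)*(1/2 - 1*4 + 2/4) = (1/(-2) - 13)*(1/2 - 4 + 2*(1/4)) = (-1/2 - 13)*(1/2 - 4 + 1/2) = -27/2*(-3) = 81/2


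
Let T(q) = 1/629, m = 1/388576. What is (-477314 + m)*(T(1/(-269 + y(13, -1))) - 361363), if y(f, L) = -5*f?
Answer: 1239925397034901657/7188656 ≈ 1.7248e+11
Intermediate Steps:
m = 1/388576 ≈ 2.5735e-6
T(q) = 1/629
(-477314 + m)*(T(1/(-269 + y(13, -1))) - 361363) = (-477314 + 1/388576)*(1/629 - 361363) = -185472764863/388576*(-227297326/629) = 1239925397034901657/7188656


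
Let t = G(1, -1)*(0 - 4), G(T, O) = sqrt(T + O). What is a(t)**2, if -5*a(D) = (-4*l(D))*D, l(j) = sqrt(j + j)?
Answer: 0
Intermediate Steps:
G(T, O) = sqrt(O + T)
l(j) = sqrt(2)*sqrt(j) (l(j) = sqrt(2*j) = sqrt(2)*sqrt(j))
t = 0 (t = sqrt(-1 + 1)*(0 - 4) = sqrt(0)*(-4) = 0*(-4) = 0)
a(D) = 4*sqrt(2)*D**(3/2)/5 (a(D) = -(-4*sqrt(2)*sqrt(D))*D/5 = -(-4)*sqrt(2)*D**(3/2)/5 = 4*sqrt(2)*D**(3/2)/5)
a(t)**2 = (4*sqrt(2)*0**(3/2)/5)**2 = ((4/5)*sqrt(2)*0)**2 = 0**2 = 0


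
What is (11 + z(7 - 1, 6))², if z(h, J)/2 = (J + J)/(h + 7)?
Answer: 27889/169 ≈ 165.02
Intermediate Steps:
z(h, J) = 4*J/(7 + h) (z(h, J) = 2*((J + J)/(h + 7)) = 2*((2*J)/(7 + h)) = 2*(2*J/(7 + h)) = 4*J/(7 + h))
(11 + z(7 - 1, 6))² = (11 + 4*6/(7 + (7 - 1)))² = (11 + 4*6/(7 + 6))² = (11 + 4*6/13)² = (11 + 4*6*(1/13))² = (11 + 24/13)² = (167/13)² = 27889/169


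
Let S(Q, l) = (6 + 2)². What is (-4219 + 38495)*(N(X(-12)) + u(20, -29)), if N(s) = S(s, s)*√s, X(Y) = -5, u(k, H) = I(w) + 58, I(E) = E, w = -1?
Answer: 1953732 + 2193664*I*√5 ≈ 1.9537e+6 + 4.9052e+6*I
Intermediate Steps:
S(Q, l) = 64 (S(Q, l) = 8² = 64)
u(k, H) = 57 (u(k, H) = -1 + 58 = 57)
N(s) = 64*√s
(-4219 + 38495)*(N(X(-12)) + u(20, -29)) = (-4219 + 38495)*(64*√(-5) + 57) = 34276*(64*(I*√5) + 57) = 34276*(64*I*√5 + 57) = 34276*(57 + 64*I*√5) = 1953732 + 2193664*I*√5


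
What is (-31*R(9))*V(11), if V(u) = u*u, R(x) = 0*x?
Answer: 0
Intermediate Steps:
R(x) = 0
V(u) = u²
(-31*R(9))*V(11) = -31*0*11² = 0*121 = 0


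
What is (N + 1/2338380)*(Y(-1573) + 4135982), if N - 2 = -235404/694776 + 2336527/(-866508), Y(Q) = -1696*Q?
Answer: -573863144244614317226/81468315083793 ≈ -7.0440e+6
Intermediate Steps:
N = -25970183657/25084540092 (N = 2 + (-235404/694776 + 2336527/(-866508)) = 2 + (-235404*1/694776 + 2336527*(-1/866508)) = 2 + (-19617/57898 - 2336527/866508) = 2 - 76139263841/25084540092 = -25970183657/25084540092 ≈ -1.0353)
(N + 1/2338380)*(Y(-1573) + 4135982) = (-25970183657/25084540092 + 1/2338380)*(-1696*(-1573) + 4135982) = (-25970183657/25084540092 + 1/2338380)*(2667808 + 4135982) = -1265169436985741/1222024726256895*6803790 = -573863144244614317226/81468315083793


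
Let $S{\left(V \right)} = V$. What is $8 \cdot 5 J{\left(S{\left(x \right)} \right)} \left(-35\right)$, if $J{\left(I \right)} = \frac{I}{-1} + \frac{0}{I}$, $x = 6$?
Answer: $8400$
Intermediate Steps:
$J{\left(I \right)} = - I$ ($J{\left(I \right)} = I \left(-1\right) + 0 = - I + 0 = - I$)
$8 \cdot 5 J{\left(S{\left(x \right)} \right)} \left(-35\right) = 8 \cdot 5 \left(\left(-1\right) 6\right) \left(-35\right) = 40 \left(-6\right) \left(-35\right) = \left(-240\right) \left(-35\right) = 8400$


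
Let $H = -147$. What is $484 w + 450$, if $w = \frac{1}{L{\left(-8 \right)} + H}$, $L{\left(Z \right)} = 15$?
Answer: $\frac{1339}{3} \approx 446.33$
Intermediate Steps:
$w = - \frac{1}{132}$ ($w = \frac{1}{15 - 147} = \frac{1}{-132} = - \frac{1}{132} \approx -0.0075758$)
$484 w + 450 = 484 \left(- \frac{1}{132}\right) + 450 = - \frac{11}{3} + 450 = \frac{1339}{3}$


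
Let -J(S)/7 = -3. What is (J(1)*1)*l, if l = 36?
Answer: 756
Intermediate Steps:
J(S) = 21 (J(S) = -7*(-3) = 21)
(J(1)*1)*l = (21*1)*36 = 21*36 = 756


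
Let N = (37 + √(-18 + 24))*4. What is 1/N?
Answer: 37/5452 - √6/5452 ≈ 0.0063372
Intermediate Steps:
N = 148 + 4*√6 (N = (37 + √6)*4 = 148 + 4*√6 ≈ 157.80)
1/N = 1/(148 + 4*√6)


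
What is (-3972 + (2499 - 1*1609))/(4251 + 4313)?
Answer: -1541/4282 ≈ -0.35988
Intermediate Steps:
(-3972 + (2499 - 1*1609))/(4251 + 4313) = (-3972 + (2499 - 1609))/8564 = (-3972 + 890)*(1/8564) = -3082*1/8564 = -1541/4282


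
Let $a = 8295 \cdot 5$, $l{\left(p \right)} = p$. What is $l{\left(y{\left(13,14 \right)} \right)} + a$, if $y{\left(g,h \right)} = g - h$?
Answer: $41474$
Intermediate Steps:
$a = 41475$
$l{\left(y{\left(13,14 \right)} \right)} + a = \left(13 - 14\right) + 41475 = -1 + 41475 = 41474$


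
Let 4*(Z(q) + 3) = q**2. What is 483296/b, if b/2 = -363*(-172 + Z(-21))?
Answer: 87872/8547 ≈ 10.281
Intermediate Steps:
Z(q) = -3 + q**2/4
b = 94017/2 (b = 2*(-363*(-172 + (-3 + (1/4)*(-21)**2))) = 2*(-363*(-172 + (-3 + (1/4)*441))) = 2*(-363*(-172 + (-3 + 441/4))) = 2*(-363*(-172 + 429/4)) = 2*(-363*(-259/4)) = 2*(94017/4) = 94017/2 ≈ 47009.)
483296/b = 483296/(94017/2) = 483296*(2/94017) = 87872/8547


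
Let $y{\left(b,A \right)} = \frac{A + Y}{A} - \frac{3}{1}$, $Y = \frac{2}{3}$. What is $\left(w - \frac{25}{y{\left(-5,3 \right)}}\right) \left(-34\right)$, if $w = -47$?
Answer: $\frac{8959}{8} \approx 1119.9$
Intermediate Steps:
$Y = \frac{2}{3}$ ($Y = 2 \cdot \frac{1}{3} = \frac{2}{3} \approx 0.66667$)
$y{\left(b,A \right)} = -3 + \frac{\frac{2}{3} + A}{A}$ ($y{\left(b,A \right)} = \frac{A + \frac{2}{3}}{A} - \frac{3}{1} = \frac{\frac{2}{3} + A}{A} - 3 = -3 + \frac{\frac{2}{3} + A}{A}$)
$\left(w - \frac{25}{y{\left(-5,3 \right)}}\right) \left(-34\right) = \left(-47 - \frac{25}{-2 + \frac{2}{3 \cdot 3}}\right) \left(-34\right) = \left(-47 - \frac{25}{-2 + \frac{2}{3} \cdot \frac{1}{3}}\right) \left(-34\right) = \left(-47 - \frac{25}{-2 + \frac{2}{9}}\right) \left(-34\right) = \left(-47 - \frac{25}{- \frac{16}{9}}\right) \left(-34\right) = \left(-47 - - \frac{225}{16}\right) \left(-34\right) = \left(-47 + \frac{225}{16}\right) \left(-34\right) = \left(- \frac{527}{16}\right) \left(-34\right) = \frac{8959}{8}$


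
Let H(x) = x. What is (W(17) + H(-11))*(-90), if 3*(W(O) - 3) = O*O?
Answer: -7950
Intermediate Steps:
W(O) = 3 + O²/3 (W(O) = 3 + (O*O)/3 = 3 + O²/3)
(W(17) + H(-11))*(-90) = ((3 + (⅓)*17²) - 11)*(-90) = ((3 + (⅓)*289) - 11)*(-90) = ((3 + 289/3) - 11)*(-90) = (298/3 - 11)*(-90) = (265/3)*(-90) = -7950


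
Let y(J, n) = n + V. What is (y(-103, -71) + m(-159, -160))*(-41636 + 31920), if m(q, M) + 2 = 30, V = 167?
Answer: -1204784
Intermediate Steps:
m(q, M) = 28 (m(q, M) = -2 + 30 = 28)
y(J, n) = 167 + n (y(J, n) = n + 167 = 167 + n)
(y(-103, -71) + m(-159, -160))*(-41636 + 31920) = ((167 - 71) + 28)*(-41636 + 31920) = (96 + 28)*(-9716) = 124*(-9716) = -1204784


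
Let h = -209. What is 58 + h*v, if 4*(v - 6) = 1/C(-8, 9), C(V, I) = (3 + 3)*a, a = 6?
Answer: -172433/144 ≈ -1197.5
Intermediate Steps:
C(V, I) = 36 (C(V, I) = (3 + 3)*6 = 6*6 = 36)
v = 865/144 (v = 6 + (1/4)/36 = 6 + (1/4)*(1/36) = 6 + 1/144 = 865/144 ≈ 6.0069)
58 + h*v = 58 - 209*865/144 = 58 - 180785/144 = -172433/144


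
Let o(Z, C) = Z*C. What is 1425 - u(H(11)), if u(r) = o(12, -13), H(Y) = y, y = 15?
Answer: 1581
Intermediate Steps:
o(Z, C) = C*Z
H(Y) = 15
u(r) = -156 (u(r) = -13*12 = -156)
1425 - u(H(11)) = 1425 - 1*(-156) = 1425 + 156 = 1581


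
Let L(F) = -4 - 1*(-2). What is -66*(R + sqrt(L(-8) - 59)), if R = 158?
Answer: -10428 - 66*I*sqrt(61) ≈ -10428.0 - 515.48*I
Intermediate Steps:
L(F) = -2 (L(F) = -4 + 2 = -2)
-66*(R + sqrt(L(-8) - 59)) = -66*(158 + sqrt(-2 - 59)) = -66*(158 + sqrt(-61)) = -66*(158 + I*sqrt(61)) = -10428 - 66*I*sqrt(61)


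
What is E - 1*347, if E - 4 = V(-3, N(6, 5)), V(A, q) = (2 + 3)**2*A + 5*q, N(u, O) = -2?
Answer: -428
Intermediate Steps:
V(A, q) = 5*q + 25*A (V(A, q) = 5**2*A + 5*q = 25*A + 5*q = 5*q + 25*A)
E = -81 (E = 4 + (5*(-2) + 25*(-3)) = 4 + (-10 - 75) = 4 - 85 = -81)
E - 1*347 = -81 - 1*347 = -81 - 347 = -428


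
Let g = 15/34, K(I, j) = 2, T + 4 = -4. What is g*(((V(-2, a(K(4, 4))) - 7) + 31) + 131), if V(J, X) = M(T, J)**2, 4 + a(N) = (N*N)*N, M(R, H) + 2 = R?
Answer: 225/2 ≈ 112.50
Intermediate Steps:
T = -8 (T = -4 - 4 = -8)
M(R, H) = -2 + R
g = 15/34 (g = 15*(1/34) = 15/34 ≈ 0.44118)
a(N) = -4 + N**3 (a(N) = -4 + (N*N)*N = -4 + N**2*N = -4 + N**3)
V(J, X) = 100 (V(J, X) = (-2 - 8)**2 = (-10)**2 = 100)
g*(((V(-2, a(K(4, 4))) - 7) + 31) + 131) = 15*(((100 - 7) + 31) + 131)/34 = 15*((93 + 31) + 131)/34 = 15*(124 + 131)/34 = (15/34)*255 = 225/2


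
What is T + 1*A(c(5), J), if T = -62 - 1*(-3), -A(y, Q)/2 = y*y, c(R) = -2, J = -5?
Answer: -67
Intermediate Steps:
A(y, Q) = -2*y² (A(y, Q) = -2*y*y = -2*y²)
T = -59 (T = -62 + 3 = -59)
T + 1*A(c(5), J) = -59 + 1*(-2*(-2)²) = -59 + 1*(-2*4) = -59 + 1*(-8) = -59 - 8 = -67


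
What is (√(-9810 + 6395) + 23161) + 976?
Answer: 24137 + I*√3415 ≈ 24137.0 + 58.438*I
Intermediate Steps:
(√(-9810 + 6395) + 23161) + 976 = (√(-3415) + 23161) + 976 = (I*√3415 + 23161) + 976 = (23161 + I*√3415) + 976 = 24137 + I*√3415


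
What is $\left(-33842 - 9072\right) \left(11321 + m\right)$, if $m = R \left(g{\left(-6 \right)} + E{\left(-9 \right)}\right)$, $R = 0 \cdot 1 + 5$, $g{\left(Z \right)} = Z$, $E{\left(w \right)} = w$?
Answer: $-482610844$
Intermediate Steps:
$R = 5$ ($R = 0 + 5 = 5$)
$m = -75$ ($m = 5 \left(-6 - 9\right) = 5 \left(-15\right) = -75$)
$\left(-33842 - 9072\right) \left(11321 + m\right) = \left(-33842 - 9072\right) \left(11321 - 75\right) = \left(-42914\right) 11246 = -482610844$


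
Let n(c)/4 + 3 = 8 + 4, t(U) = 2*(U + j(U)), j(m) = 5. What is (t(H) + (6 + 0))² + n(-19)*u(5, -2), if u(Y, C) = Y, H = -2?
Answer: 324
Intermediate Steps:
t(U) = 10 + 2*U (t(U) = 2*(U + 5) = 2*(5 + U) = 10 + 2*U)
n(c) = 36 (n(c) = -12 + 4*(8 + 4) = -12 + 4*12 = -12 + 48 = 36)
(t(H) + (6 + 0))² + n(-19)*u(5, -2) = ((10 + 2*(-2)) + (6 + 0))² + 36*5 = ((10 - 4) + 6)² + 180 = (6 + 6)² + 180 = 12² + 180 = 144 + 180 = 324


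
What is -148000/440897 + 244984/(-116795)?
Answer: -125298370648/51494565115 ≈ -2.4332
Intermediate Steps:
-148000/440897 + 244984/(-116795) = -148000*1/440897 + 244984*(-1/116795) = -148000/440897 - 244984/116795 = -125298370648/51494565115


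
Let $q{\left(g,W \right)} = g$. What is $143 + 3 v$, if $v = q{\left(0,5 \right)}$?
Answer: $143$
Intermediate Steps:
$v = 0$
$143 + 3 v = 143 + 3 \cdot 0 = 143 + 0 = 143$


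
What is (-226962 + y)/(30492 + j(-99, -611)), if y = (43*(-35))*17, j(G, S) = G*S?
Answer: -252547/90981 ≈ -2.7758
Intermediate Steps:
y = -25585 (y = -1505*17 = -25585)
(-226962 + y)/(30492 + j(-99, -611)) = (-226962 - 25585)/(30492 - 99*(-611)) = -252547/(30492 + 60489) = -252547/90981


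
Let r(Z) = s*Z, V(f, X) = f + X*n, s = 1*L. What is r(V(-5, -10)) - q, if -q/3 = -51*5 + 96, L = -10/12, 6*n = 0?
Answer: -2837/6 ≈ -472.83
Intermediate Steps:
n = 0 (n = (⅙)*0 = 0)
L = -⅚ (L = -10*1/12 = -⅚ ≈ -0.83333)
s = -⅚ (s = 1*(-⅚) = -⅚ ≈ -0.83333)
V(f, X) = f (V(f, X) = f + X*0 = f + 0 = f)
r(Z) = -5*Z/6
q = 477 (q = -3*(-51*5 + 96) = -3*(-255 + 96) = -3*(-159) = 477)
r(V(-5, -10)) - q = -⅚*(-5) - 1*477 = 25/6 - 477 = -2837/6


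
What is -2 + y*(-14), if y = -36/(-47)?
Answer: -598/47 ≈ -12.723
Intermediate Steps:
y = 36/47 (y = -36*(-1/47) = 36/47 ≈ 0.76596)
-2 + y*(-14) = -2 + (36/47)*(-14) = -2 - 504/47 = -598/47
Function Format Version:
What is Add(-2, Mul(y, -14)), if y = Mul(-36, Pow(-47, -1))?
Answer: Rational(-598, 47) ≈ -12.723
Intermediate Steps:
y = Rational(36, 47) (y = Mul(-36, Rational(-1, 47)) = Rational(36, 47) ≈ 0.76596)
Add(-2, Mul(y, -14)) = Add(-2, Mul(Rational(36, 47), -14)) = Add(-2, Rational(-504, 47)) = Rational(-598, 47)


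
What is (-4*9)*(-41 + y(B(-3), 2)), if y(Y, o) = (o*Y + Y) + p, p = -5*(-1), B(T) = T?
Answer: 1620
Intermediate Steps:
p = 5
y(Y, o) = 5 + Y + Y*o (y(Y, o) = (o*Y + Y) + 5 = (Y*o + Y) + 5 = (Y + Y*o) + 5 = 5 + Y + Y*o)
(-4*9)*(-41 + y(B(-3), 2)) = (-4*9)*(-41 + (5 - 3 - 3*2)) = -36*(-41 + (5 - 3 - 6)) = -36*(-41 - 4) = -36*(-45) = 1620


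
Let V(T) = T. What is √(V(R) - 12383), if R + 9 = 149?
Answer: I*√12243 ≈ 110.65*I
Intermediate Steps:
R = 140 (R = -9 + 149 = 140)
√(V(R) - 12383) = √(140 - 12383) = √(-12243) = I*√12243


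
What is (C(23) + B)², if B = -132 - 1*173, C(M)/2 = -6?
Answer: 100489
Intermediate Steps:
C(M) = -12 (C(M) = 2*(-6) = -12)
B = -305 (B = -132 - 173 = -305)
(C(23) + B)² = (-12 - 305)² = (-317)² = 100489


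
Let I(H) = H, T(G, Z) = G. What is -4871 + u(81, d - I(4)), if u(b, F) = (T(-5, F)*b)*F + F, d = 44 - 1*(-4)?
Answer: -22647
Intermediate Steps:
d = 48 (d = 44 + 4 = 48)
u(b, F) = F - 5*F*b (u(b, F) = (-5*b)*F + F = -5*F*b + F = F - 5*F*b)
-4871 + u(81, d - I(4)) = -4871 + (48 - 1*4)*(1 - 5*81) = -4871 + (48 - 4)*(1 - 405) = -4871 + 44*(-404) = -4871 - 17776 = -22647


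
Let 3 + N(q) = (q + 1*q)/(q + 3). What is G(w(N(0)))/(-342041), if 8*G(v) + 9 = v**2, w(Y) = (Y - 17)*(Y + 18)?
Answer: -89991/2736328 ≈ -0.032888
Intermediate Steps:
N(q) = -3 + 2*q/(3 + q) (N(q) = -3 + (q + 1*q)/(q + 3) = -3 + (q + q)/(3 + q) = -3 + (2*q)/(3 + q) = -3 + 2*q/(3 + q))
w(Y) = (-17 + Y)*(18 + Y)
G(v) = -9/8 + v**2/8
G(w(N(0)))/(-342041) = (-9/8 + (-306 + (-9 - 1*0)/(3 + 0) + ((-9 - 1*0)/(3 + 0))**2)**2/8)/(-342041) = (-9/8 + (-306 + (-9 + 0)/3 + ((-9 + 0)/3)**2)**2/8)*(-1/342041) = (-9/8 + (-306 + (1/3)*(-9) + ((1/3)*(-9))**2)**2/8)*(-1/342041) = (-9/8 + (-306 - 3 + (-3)**2)**2/8)*(-1/342041) = (-9/8 + (-306 - 3 + 9)**2/8)*(-1/342041) = (-9/8 + (1/8)*(-300)**2)*(-1/342041) = (-9/8 + (1/8)*90000)*(-1/342041) = (-9/8 + 11250)*(-1/342041) = (89991/8)*(-1/342041) = -89991/2736328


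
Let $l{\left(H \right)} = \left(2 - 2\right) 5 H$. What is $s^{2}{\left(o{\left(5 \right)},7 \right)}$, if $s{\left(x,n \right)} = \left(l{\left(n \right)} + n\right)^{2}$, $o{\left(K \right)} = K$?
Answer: $2401$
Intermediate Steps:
$l{\left(H \right)} = 0$ ($l{\left(H \right)} = \left(2 - 2\right) 5 H = 0 \cdot 5 H = 0 H = 0$)
$s{\left(x,n \right)} = n^{2}$ ($s{\left(x,n \right)} = \left(0 + n\right)^{2} = n^{2}$)
$s^{2}{\left(o{\left(5 \right)},7 \right)} = \left(7^{2}\right)^{2} = 49^{2} = 2401$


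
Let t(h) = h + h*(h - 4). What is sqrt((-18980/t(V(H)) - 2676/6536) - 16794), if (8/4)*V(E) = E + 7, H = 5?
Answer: I*sqrt(428900890330)/4902 ≈ 133.6*I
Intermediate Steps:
V(E) = 7/2 + E/2 (V(E) = (E + 7)/2 = (7 + E)/2 = 7/2 + E/2)
t(h) = h + h*(-4 + h)
sqrt((-18980/t(V(H)) - 2676/6536) - 16794) = sqrt((-18980*1/((-3 + (7/2 + (1/2)*5))*(7/2 + (1/2)*5)) - 2676/6536) - 16794) = sqrt((-18980*1/((-3 + (7/2 + 5/2))*(7/2 + 5/2)) - 2676*1/6536) - 16794) = sqrt((-18980*1/(6*(-3 + 6)) - 669/1634) - 16794) = sqrt((-18980/(6*3) - 669/1634) - 16794) = sqrt((-18980/18 - 669/1634) - 16794) = sqrt((-18980*1/18 - 669/1634) - 16794) = sqrt((-9490/9 - 669/1634) - 16794) = sqrt(-15512681/14706 - 16794) = sqrt(-262485245/14706) = I*sqrt(428900890330)/4902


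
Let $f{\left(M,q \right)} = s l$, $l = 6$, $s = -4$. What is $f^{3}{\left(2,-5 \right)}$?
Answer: $-13824$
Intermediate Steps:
$f{\left(M,q \right)} = -24$ ($f{\left(M,q \right)} = \left(-4\right) 6 = -24$)
$f^{3}{\left(2,-5 \right)} = \left(-24\right)^{3} = -13824$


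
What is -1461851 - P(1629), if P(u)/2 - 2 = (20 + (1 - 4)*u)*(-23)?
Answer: -1685737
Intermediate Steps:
P(u) = -916 + 138*u (P(u) = 4 + 2*((20 + (1 - 4)*u)*(-23)) = 4 + 2*((20 - 3*u)*(-23)) = 4 + 2*(-460 + 69*u) = 4 + (-920 + 138*u) = -916 + 138*u)
-1461851 - P(1629) = -1461851 - (-916 + 138*1629) = -1461851 - (-916 + 224802) = -1461851 - 1*223886 = -1461851 - 223886 = -1685737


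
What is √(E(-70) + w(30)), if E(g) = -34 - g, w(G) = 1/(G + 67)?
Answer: √338821/97 ≈ 6.0009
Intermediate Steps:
w(G) = 1/(67 + G)
√(E(-70) + w(30)) = √((-34 - 1*(-70)) + 1/(67 + 30)) = √((-34 + 70) + 1/97) = √(36 + 1/97) = √(3493/97) = √338821/97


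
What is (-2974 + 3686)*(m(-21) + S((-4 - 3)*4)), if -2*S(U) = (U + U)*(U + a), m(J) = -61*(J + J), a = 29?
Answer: 1844080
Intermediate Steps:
m(J) = -122*J
S(U) = -U*(29 + U) (S(U) = -(U + U)*(U + 29)/2 = -2*U*(29 + U)/2 = -U*(29 + U))
(-2974 + 3686)*(m(-21) + S((-4 - 3)*4)) = (-2974 + 3686)*(-122*(-21) - (-4 - 3)*4*(29 + (-4 - 3)*4)) = 712*(2562 - (-7*4)*(29 - 7*4)) = 712*(2562 - 1*(-28)*(29 - 28)) = 712*(2562 - 1*(-28)*1) = 712*(2562 + 28) = 712*2590 = 1844080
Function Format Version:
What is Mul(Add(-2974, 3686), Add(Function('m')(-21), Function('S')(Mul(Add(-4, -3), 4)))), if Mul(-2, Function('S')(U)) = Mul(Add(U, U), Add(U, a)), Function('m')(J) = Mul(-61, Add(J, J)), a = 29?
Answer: 1844080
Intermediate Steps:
Function('m')(J) = Mul(-122, J) (Function('m')(J) = Mul(-61, Mul(2, J)) = Mul(-122, J))
Function('S')(U) = Mul(-1, U, Add(29, U)) (Function('S')(U) = Mul(Rational(-1, 2), Mul(Add(U, U), Add(U, 29))) = Mul(Rational(-1, 2), Mul(Mul(2, U), Add(29, U))) = Mul(Rational(-1, 2), Mul(2, U, Add(29, U))) = Mul(-1, U, Add(29, U)))
Mul(Add(-2974, 3686), Add(Function('m')(-21), Function('S')(Mul(Add(-4, -3), 4)))) = Mul(Add(-2974, 3686), Add(Mul(-122, -21), Mul(-1, Mul(Add(-4, -3), 4), Add(29, Mul(Add(-4, -3), 4))))) = Mul(712, Add(2562, Mul(-1, Mul(-7, 4), Add(29, Mul(-7, 4))))) = Mul(712, Add(2562, Mul(-1, -28, Add(29, -28)))) = Mul(712, Add(2562, Mul(-1, -28, 1))) = Mul(712, Add(2562, 28)) = Mul(712, 2590) = 1844080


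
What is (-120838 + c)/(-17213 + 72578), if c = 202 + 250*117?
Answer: -30462/18455 ≈ -1.6506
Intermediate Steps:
c = 29452 (c = 202 + 29250 = 29452)
(-120838 + c)/(-17213 + 72578) = (-120838 + 29452)/(-17213 + 72578) = -91386/55365 = -91386*1/55365 = -30462/18455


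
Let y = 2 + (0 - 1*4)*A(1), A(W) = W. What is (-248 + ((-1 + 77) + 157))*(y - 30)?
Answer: 480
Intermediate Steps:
y = -2 (y = 2 + (0 - 1*4)*1 = 2 + (0 - 4)*1 = 2 - 4*1 = 2 - 4 = -2)
(-248 + ((-1 + 77) + 157))*(y - 30) = (-248 + ((-1 + 77) + 157))*(-2 - 30) = (-248 + (76 + 157))*(-32) = (-248 + 233)*(-32) = -15*(-32) = 480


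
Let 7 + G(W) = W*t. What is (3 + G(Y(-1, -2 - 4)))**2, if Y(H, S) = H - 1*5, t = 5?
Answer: 1156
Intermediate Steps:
Y(H, S) = -5 + H (Y(H, S) = H - 5 = -5 + H)
G(W) = -7 + 5*W (G(W) = -7 + W*5 = -7 + 5*W)
(3 + G(Y(-1, -2 - 4)))**2 = (3 + (-7 + 5*(-5 - 1)))**2 = (3 + (-7 + 5*(-6)))**2 = (3 + (-7 - 30))**2 = (3 - 37)**2 = (-34)**2 = 1156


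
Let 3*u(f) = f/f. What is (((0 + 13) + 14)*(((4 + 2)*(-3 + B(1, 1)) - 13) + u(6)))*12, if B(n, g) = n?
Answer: -7992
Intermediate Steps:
u(f) = 1/3 (u(f) = (f/f)/3 = (1/3)*1 = 1/3)
(((0 + 13) + 14)*(((4 + 2)*(-3 + B(1, 1)) - 13) + u(6)))*12 = (((0 + 13) + 14)*(((4 + 2)*(-3 + 1) - 13) + 1/3))*12 = ((13 + 14)*((6*(-2) - 13) + 1/3))*12 = (27*((-12 - 13) + 1/3))*12 = (27*(-25 + 1/3))*12 = (27*(-74/3))*12 = -666*12 = -7992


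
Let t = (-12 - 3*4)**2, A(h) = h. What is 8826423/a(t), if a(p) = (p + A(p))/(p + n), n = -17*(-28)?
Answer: 773783083/96 ≈ 8.0602e+6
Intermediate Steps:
n = 476
t = 576 (t = (-12 - 12)**2 = (-24)**2 = 576)
a(p) = 2*p/(476 + p) (a(p) = (p + p)/(p + 476) = (2*p)/(476 + p) = 2*p/(476 + p))
8826423/a(t) = 8826423/((2*576/(476 + 576))) = 8826423/((2*576/1052)) = 8826423/((2*576*(1/1052))) = 8826423/(288/263) = 8826423*(263/288) = 773783083/96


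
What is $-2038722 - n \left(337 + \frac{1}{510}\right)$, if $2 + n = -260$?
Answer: $- \frac{497359009}{255} \approx -1.9504 \cdot 10^{6}$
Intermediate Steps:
$n = -262$ ($n = -2 - 260 = -262$)
$-2038722 - n \left(337 + \frac{1}{510}\right) = -2038722 - - 262 \left(337 + \frac{1}{510}\right) = -2038722 - \left(-262\right) \frac{171871}{510} = -2038722 - - \frac{22515101}{255} = -2038722 + \frac{22515101}{255} = - \frac{497359009}{255}$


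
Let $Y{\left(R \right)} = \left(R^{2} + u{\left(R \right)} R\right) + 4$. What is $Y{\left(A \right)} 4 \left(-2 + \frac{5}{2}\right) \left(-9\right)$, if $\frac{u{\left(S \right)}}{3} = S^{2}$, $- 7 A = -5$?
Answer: $- \frac{34596}{343} \approx -100.86$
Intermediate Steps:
$A = \frac{5}{7}$ ($A = \left(- \frac{1}{7}\right) \left(-5\right) = \frac{5}{7} \approx 0.71429$)
$u{\left(S \right)} = 3 S^{2}$
$Y{\left(R \right)} = 4 + R^{2} + 3 R^{3}$ ($Y{\left(R \right)} = \left(R^{2} + 3 R^{2} R\right) + 4 = \left(R^{2} + 3 R^{3}\right) + 4 = 4 + R^{2} + 3 R^{3}$)
$Y{\left(A \right)} 4 \left(-2 + \frac{5}{2}\right) \left(-9\right) = \left(4 + \left(\frac{5}{7}\right)^{2} + 3 \left(\frac{5}{7}\right)^{3}\right) 4 \left(-2 + \frac{5}{2}\right) \left(-9\right) = \left(4 + \frac{25}{49} + 3 \cdot \frac{125}{343}\right) 4 \left(-2 + 5 \cdot \frac{1}{2}\right) \left(-9\right) = \left(4 + \frac{25}{49} + \frac{375}{343}\right) 4 \left(-2 + \frac{5}{2}\right) \left(-9\right) = \frac{1922 \cdot 4 \cdot \frac{1}{2}}{343} \left(-9\right) = \frac{1922}{343} \cdot 2 \left(-9\right) = \frac{3844}{343} \left(-9\right) = - \frac{34596}{343}$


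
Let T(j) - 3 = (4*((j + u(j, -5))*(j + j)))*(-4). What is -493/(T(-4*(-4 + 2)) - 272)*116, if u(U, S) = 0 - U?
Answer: 57188/269 ≈ 212.59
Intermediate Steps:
u(U, S) = -U
T(j) = 3 (T(j) = 3 + (4*((j - j)*(j + j)))*(-4) = 3 + (4*(0*(2*j)))*(-4) = 3 + (4*0)*(-4) = 3 + 0*(-4) = 3 + 0 = 3)
-493/(T(-4*(-4 + 2)) - 272)*116 = -493/(3 - 272)*116 = -493/(-269)*116 = -493*(-1/269)*116 = (493/269)*116 = 57188/269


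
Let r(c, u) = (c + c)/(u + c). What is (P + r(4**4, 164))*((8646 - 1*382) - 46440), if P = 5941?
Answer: -23819266208/105 ≈ -2.2685e+8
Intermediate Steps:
r(c, u) = 2*c/(c + u) (r(c, u) = (2*c)/(c + u) = 2*c/(c + u))
(P + r(4**4, 164))*((8646 - 1*382) - 46440) = (5941 + 2*4**4/(4**4 + 164))*((8646 - 1*382) - 46440) = (5941 + 2*256/(256 + 164))*((8646 - 382) - 46440) = (5941 + 2*256/420)*(8264 - 46440) = (5941 + 2*256*(1/420))*(-38176) = (5941 + 128/105)*(-38176) = (623933/105)*(-38176) = -23819266208/105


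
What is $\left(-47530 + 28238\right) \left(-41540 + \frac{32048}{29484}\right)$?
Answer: $\frac{64910865536}{81} \approx 8.0137 \cdot 10^{8}$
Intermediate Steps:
$\left(-47530 + 28238\right) \left(-41540 + \frac{32048}{29484}\right) = - 19292 \left(-41540 + 32048 \cdot \frac{1}{29484}\right) = - 19292 \left(-41540 + \frac{8012}{7371}\right) = \left(-19292\right) \left(- \frac{306183328}{7371}\right) = \frac{64910865536}{81}$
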